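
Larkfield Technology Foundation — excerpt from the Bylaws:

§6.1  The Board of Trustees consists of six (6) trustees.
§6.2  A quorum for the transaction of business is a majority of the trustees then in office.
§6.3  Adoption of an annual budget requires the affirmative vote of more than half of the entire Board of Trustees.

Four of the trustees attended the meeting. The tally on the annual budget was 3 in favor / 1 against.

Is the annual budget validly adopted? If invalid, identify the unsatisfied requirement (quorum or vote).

Invalid — vote requirement not satisfied.

Quorum: 4 present; quorum is 4. Satisfied.
Vote: the annual budget requires a majority of the entire Board of Trustees (6). A majority of 6 is 4, so 4 affirmative votes are needed; 3 voted in favor. Not satisfied.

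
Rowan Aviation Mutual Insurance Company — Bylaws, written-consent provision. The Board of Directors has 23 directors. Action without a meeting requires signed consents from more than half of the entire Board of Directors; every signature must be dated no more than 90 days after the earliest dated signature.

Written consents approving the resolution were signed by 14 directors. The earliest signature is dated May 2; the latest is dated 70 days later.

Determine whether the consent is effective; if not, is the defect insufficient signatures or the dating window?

Signatures required: more than half of 23 — a majority of 23 is 12, so 12 needed; 14 signed. Sufficient.
Dating window: the latest signature is 70 days after the earliest; the limit is 90 days. Within the window.

Effective — both the signature and dating-window requirements are satisfied.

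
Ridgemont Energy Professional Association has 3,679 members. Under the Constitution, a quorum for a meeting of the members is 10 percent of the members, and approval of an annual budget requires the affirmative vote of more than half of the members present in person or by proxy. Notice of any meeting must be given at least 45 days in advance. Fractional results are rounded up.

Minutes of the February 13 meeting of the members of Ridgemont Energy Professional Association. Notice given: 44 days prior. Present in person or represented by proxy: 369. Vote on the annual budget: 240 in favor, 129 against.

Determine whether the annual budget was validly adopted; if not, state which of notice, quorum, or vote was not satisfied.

Invalid — notice requirement not satisfied.

Notice: 44 days given; 45 required. Not satisfied.
Quorum: 10% of 3,679 = 367.90, rounded up to 368; 369 present. Satisfied.
Vote: requires a majority of those present (369); a majority of 369 is 185, so 185 needed; 240 in favor. Satisfied.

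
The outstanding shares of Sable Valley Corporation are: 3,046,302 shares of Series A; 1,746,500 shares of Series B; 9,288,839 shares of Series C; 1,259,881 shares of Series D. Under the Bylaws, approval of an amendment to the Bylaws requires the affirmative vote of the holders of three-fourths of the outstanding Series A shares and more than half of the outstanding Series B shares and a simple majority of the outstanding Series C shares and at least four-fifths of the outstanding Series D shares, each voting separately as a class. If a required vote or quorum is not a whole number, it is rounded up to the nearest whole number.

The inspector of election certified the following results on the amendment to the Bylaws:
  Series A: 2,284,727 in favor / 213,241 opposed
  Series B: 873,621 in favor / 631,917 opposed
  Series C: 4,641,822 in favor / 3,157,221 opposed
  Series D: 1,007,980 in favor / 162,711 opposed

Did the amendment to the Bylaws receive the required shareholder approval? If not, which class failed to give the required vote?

Series A: 3/4 of 3046302 = 2284726.50, rounded up to 2284727; 2,284,727 required, 2,284,727 in favor — approved.
Series B: a majority of 1746500 is 873251; 873,251 required, 873,621 in favor — approved.
Series C: a majority of 9288839 is 4644420; 4,644,420 required, 4,641,822 in favor — not approved.
Series D: 4/5 of 1259881 = 1007904.80, rounded up to 1007905; 1,007,905 required, 1,007,980 in favor — approved.

Not approved — the Series C shares did not give the required vote.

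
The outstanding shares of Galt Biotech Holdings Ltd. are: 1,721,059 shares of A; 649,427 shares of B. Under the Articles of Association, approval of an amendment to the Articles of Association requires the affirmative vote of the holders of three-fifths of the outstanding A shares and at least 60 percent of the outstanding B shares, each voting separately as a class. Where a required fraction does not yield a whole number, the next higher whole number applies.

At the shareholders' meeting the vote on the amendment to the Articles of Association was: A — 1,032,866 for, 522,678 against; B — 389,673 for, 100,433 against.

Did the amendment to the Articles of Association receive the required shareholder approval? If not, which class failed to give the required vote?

A: 3/5 of 1721059 = 1032635.40, rounded up to 1032636; 1,032,636 required, 1,032,866 in favor — approved.
B: 3/5 of 649427 = 389656.20, rounded up to 389657; 389,657 required, 389,673 in favor — approved.

Approved — every class gave the required vote.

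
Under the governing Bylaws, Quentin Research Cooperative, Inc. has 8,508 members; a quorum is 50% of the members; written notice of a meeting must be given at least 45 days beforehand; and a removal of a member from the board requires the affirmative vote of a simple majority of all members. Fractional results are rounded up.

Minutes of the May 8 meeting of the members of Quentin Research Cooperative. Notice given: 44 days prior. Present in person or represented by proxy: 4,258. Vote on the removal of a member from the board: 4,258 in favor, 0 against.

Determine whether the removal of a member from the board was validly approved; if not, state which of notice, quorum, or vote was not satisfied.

Invalid — notice requirement not satisfied.

Notice: 44 days given; 45 required. Not satisfied.
Quorum: 50% of 8,508 = 4,254; 4,258 present. Satisfied.
Vote: requires a majority of all members (8,508); a majority of 8508 is 4255, so 4,255 needed; 4,258 in favor. Satisfied.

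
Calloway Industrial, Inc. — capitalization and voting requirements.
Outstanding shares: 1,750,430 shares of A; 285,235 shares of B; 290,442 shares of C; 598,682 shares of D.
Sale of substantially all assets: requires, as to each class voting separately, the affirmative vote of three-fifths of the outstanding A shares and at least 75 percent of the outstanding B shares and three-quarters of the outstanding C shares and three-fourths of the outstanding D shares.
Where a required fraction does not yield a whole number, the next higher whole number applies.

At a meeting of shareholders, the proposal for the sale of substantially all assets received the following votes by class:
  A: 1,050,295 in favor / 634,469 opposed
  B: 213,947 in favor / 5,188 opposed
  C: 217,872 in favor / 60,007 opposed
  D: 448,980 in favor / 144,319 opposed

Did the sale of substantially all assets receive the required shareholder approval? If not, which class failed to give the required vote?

A: 3/5 of 1750430 = 1050258; 1,050,258 required, 1,050,295 in favor — approved.
B: 3/4 of 285235 = 213926.25, rounded up to 213927; 213,927 required, 213,947 in favor — approved.
C: 3/4 of 290442 = 217831.50, rounded up to 217832; 217,832 required, 217,872 in favor — approved.
D: 3/4 of 598682 = 449011.50, rounded up to 449012; 449,012 required, 448,980 in favor — not approved.

Not approved — the D shares did not give the required vote.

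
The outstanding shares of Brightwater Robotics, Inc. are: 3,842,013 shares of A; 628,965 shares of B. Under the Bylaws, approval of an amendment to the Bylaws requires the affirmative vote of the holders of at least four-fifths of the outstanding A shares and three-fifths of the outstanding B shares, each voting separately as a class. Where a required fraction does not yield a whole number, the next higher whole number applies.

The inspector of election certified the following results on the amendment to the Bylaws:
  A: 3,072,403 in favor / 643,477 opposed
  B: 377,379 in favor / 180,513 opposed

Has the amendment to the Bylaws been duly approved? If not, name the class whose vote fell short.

Not approved — the A shares did not give the required vote.

A: 4/5 of 3842013 = 3073610.40, rounded up to 3073611; 3,073,611 required, 3,072,403 in favor — not approved.
B: 3/5 of 628965 = 377379; 377,379 required, 377,379 in favor — approved.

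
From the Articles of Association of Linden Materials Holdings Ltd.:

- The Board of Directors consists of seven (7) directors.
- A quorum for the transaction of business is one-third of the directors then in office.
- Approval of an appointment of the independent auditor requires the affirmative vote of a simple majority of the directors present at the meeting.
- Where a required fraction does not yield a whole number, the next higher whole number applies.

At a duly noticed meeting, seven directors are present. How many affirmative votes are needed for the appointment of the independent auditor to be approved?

The appointment of the independent auditor requires a majority of the directors present (7).
A majority of 7 is 4.

4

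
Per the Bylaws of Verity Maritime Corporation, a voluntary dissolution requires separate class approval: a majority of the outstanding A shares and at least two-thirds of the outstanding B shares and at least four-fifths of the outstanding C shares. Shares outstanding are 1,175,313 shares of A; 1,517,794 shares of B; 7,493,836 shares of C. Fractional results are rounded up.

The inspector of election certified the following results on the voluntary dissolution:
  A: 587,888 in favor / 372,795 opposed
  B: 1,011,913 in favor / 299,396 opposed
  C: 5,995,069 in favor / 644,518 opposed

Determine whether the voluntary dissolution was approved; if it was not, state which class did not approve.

Approved — every class gave the required vote.

A: a majority of 1175313 is 587657; 587,657 required, 587,888 in favor — approved.
B: 2/3 of 1517794 = 1011862.67, rounded up to 1011863; 1,011,863 required, 1,011,913 in favor — approved.
C: 4/5 of 7493836 = 5995068.80, rounded up to 5995069; 5,995,069 required, 5,995,069 in favor — approved.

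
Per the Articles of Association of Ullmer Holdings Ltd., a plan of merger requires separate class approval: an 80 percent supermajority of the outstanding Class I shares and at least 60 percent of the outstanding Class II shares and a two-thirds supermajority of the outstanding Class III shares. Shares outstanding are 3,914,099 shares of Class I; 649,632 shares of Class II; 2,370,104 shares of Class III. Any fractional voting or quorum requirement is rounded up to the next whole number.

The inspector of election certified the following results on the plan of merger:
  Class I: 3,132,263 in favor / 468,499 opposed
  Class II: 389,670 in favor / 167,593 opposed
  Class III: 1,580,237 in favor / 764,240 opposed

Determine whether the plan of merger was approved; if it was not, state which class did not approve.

Class I: 4/5 of 3914099 = 3131279.20, rounded up to 3131280; 3,131,280 required, 3,132,263 in favor — approved.
Class II: 3/5 of 649632 = 389779.20, rounded up to 389780; 389,780 required, 389,670 in favor — not approved.
Class III: 2/3 of 2370104 = 1580069.33, rounded up to 1580070; 1,580,070 required, 1,580,237 in favor — approved.

Not approved — the Class II shares did not give the required vote.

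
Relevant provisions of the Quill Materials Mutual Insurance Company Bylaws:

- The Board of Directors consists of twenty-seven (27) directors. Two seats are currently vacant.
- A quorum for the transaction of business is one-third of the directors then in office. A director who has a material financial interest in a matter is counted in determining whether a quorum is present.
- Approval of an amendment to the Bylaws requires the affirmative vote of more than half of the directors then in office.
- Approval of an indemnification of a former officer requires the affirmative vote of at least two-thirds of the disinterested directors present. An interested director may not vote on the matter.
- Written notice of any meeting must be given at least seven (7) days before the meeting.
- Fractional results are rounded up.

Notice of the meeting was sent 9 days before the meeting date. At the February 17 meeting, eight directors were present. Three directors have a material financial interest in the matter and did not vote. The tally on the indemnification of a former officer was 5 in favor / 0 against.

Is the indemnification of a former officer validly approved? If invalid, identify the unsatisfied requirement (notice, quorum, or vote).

Invalid — quorum requirement not satisfied.

Notice: 9 days given; 7 required (9 ≥ 7). Satisfied.
Quorum: 8 present (interested directors count toward quorum); quorum is 9. Not satisfied.
Vote: the indemnification of a former officer requires two-thirds of the disinterested directors present (8 − 3 = 5). 2/3 of 5 = 3.33, rounded up to 4, so 4 affirmative votes are needed; 5 voted in favor. Satisfied. (Moot — without a quorum no business can be validly transacted.)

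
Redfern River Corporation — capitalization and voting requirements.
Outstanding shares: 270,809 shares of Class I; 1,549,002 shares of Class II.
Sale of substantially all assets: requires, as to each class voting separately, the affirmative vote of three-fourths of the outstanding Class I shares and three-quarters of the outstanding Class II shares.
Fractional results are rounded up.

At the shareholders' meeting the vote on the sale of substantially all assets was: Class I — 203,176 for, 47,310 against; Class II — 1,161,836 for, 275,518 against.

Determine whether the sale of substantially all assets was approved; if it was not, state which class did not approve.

Approved — every class gave the required vote.

Class I: 3/4 of 270809 = 203106.75, rounded up to 203107; 203,107 required, 203,176 in favor — approved.
Class II: 3/4 of 1549002 = 1161751.50, rounded up to 1161752; 1,161,752 required, 1,161,836 in favor — approved.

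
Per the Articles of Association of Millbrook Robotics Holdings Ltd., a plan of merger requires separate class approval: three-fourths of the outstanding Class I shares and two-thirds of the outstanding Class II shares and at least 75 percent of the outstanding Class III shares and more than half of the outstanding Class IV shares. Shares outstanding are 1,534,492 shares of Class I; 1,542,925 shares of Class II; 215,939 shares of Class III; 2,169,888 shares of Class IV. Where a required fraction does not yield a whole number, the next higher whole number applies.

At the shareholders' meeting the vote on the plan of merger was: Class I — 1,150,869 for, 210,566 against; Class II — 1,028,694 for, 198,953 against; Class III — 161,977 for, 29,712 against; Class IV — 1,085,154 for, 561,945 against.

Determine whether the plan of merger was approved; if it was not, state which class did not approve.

Class I: 3/4 of 1534492 = 1150869; 1,150,869 required, 1,150,869 in favor — approved.
Class II: 2/3 of 1542925 = 1028616.67, rounded up to 1028617; 1,028,617 required, 1,028,694 in favor — approved.
Class III: 3/4 of 215939 = 161954.25, rounded up to 161955; 161,955 required, 161,977 in favor — approved.
Class IV: a majority of 2169888 is 1084945; 1,084,945 required, 1,085,154 in favor — approved.

Approved — every class gave the required vote.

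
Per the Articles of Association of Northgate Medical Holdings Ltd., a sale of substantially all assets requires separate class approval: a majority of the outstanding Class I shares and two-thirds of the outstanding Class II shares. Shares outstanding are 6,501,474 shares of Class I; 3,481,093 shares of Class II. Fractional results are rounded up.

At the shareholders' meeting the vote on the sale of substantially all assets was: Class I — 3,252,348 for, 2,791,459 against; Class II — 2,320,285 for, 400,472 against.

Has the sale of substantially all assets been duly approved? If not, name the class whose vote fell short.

Class I: a majority of 6501474 is 3250738; 3,250,738 required, 3,252,348 in favor — approved.
Class II: 2/3 of 3481093 = 2320728.67, rounded up to 2320729; 2,320,729 required, 2,320,285 in favor — not approved.

Not approved — the Class II shares did not give the required vote.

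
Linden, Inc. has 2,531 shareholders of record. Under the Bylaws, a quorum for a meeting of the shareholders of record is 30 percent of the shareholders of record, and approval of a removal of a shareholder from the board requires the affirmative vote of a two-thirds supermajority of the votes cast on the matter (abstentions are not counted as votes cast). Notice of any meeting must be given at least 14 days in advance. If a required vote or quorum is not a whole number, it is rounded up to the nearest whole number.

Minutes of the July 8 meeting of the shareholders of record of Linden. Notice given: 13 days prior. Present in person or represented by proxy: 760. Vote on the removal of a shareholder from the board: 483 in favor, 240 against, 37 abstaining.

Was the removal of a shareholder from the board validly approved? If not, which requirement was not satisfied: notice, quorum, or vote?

Invalid — notice requirement not satisfied.

Notice: 13 days given; 14 required. Not satisfied.
Quorum: 30% of 2,531 = 759.30, rounded up to 760; 760 present. Satisfied.
Vote: requires two-thirds of the votes cast (760 − 37 abstaining = 723); 2/3 of 723 = 482, so 482 needed; 483 in favor. Satisfied.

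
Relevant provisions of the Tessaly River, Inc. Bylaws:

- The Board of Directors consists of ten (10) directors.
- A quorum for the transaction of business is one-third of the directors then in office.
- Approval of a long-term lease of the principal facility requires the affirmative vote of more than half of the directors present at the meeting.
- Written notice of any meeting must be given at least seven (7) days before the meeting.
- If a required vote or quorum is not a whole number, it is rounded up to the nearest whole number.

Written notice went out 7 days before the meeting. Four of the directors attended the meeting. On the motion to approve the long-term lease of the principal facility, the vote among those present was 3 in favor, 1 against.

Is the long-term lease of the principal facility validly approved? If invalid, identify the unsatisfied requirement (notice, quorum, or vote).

Notice: 7 days given; 7 required (7 ≥ 7). Satisfied.
Quorum: 4 present; quorum is 4. Satisfied.
Vote: the long-term lease of the principal facility requires a majority of the directors present (4). A majority of 4 is 3, so 3 affirmative votes are needed; 3 voted in favor. Satisfied.

Valid — all requirements satisfied.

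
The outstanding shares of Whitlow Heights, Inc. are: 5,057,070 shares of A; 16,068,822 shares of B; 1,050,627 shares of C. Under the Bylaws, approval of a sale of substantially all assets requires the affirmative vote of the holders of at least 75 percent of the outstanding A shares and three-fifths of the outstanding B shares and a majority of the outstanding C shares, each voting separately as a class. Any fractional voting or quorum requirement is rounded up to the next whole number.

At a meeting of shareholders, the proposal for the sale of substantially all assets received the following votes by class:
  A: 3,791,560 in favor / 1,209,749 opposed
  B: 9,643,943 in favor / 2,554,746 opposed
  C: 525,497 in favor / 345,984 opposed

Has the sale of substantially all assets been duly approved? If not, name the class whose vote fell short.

Not approved — the A shares did not give the required vote.

A: 3/4 of 5057070 = 3792802.50, rounded up to 3792803; 3,792,803 required, 3,791,560 in favor — not approved.
B: 3/5 of 16068822 = 9641293.20, rounded up to 9641294; 9,641,294 required, 9,643,943 in favor — approved.
C: a majority of 1050627 is 525314; 525,314 required, 525,497 in favor — approved.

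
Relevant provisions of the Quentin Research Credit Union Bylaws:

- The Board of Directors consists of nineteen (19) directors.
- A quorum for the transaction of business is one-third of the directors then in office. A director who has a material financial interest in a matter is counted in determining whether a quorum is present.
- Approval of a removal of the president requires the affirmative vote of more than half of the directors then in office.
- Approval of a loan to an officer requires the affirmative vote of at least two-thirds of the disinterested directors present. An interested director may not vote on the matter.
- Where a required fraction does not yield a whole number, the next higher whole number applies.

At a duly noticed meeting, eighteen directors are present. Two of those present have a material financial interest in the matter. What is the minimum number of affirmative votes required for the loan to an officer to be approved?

11

The loan to an officer requires two-thirds of the disinterested directors present (18 − 2 = 16).
2/3 of 16 = 10.67, rounded up to 11.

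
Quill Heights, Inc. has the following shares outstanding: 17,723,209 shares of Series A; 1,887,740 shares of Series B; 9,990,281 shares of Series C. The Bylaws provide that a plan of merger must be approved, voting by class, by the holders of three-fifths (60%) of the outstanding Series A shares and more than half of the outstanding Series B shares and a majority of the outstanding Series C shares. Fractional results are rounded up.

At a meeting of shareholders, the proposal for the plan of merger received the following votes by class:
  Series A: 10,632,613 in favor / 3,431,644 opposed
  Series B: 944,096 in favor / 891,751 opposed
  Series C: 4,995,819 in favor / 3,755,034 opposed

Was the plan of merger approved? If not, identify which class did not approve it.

Not approved — the Series A shares did not give the required vote.

Series A: 3/5 of 17723209 = 10633925.40, rounded up to 10633926; 10,633,926 required, 10,632,613 in favor — not approved.
Series B: a majority of 1887740 is 943871; 943,871 required, 944,096 in favor — approved.
Series C: a majority of 9990281 is 4995141; 4,995,141 required, 4,995,819 in favor — approved.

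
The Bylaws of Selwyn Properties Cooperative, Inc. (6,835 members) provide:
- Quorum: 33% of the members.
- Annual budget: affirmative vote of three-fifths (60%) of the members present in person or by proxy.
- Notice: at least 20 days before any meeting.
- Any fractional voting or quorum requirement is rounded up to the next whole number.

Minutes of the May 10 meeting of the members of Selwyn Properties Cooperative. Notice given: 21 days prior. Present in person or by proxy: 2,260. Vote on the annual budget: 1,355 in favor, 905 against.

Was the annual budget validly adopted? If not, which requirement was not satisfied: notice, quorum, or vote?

Invalid — vote requirement not satisfied.

Notice: 21 days given; 20 required. Satisfied.
Quorum: 33% of 6,835 = 2,255.55, rounded up to 2,256; 2,260 present. Satisfied.
Vote: requires three-fifths of those present (2,260); 3/5 of 2260 = 1356, so 1,356 needed; 1,355 in favor. Not satisfied.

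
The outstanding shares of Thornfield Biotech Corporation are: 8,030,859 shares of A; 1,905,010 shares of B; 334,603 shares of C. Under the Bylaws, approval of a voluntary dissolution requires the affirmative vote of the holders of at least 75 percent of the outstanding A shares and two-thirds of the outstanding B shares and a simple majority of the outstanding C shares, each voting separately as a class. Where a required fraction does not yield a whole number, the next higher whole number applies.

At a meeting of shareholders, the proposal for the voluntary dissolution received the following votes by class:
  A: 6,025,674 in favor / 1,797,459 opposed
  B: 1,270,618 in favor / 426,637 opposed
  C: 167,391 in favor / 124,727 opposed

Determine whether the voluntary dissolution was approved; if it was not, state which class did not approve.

Approved — every class gave the required vote.

A: 3/4 of 8030859 = 6023144.25, rounded up to 6023145; 6,023,145 required, 6,025,674 in favor — approved.
B: 2/3 of 1905010 = 1270006.67, rounded up to 1270007; 1,270,007 required, 1,270,618 in favor — approved.
C: a majority of 334603 is 167302; 167,302 required, 167,391 in favor — approved.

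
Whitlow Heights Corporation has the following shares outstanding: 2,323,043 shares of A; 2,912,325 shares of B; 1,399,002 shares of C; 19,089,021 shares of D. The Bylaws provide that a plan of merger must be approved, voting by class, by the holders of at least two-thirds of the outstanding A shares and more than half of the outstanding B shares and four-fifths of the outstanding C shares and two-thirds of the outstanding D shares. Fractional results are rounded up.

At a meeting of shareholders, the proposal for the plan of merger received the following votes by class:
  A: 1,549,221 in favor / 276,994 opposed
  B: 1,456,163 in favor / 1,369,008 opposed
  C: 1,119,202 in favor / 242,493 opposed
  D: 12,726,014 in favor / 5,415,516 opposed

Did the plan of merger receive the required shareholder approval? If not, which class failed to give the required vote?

Approved — every class gave the required vote.

A: 2/3 of 2323043 = 1548695.33, rounded up to 1548696; 1,548,696 required, 1,549,221 in favor — approved.
B: a majority of 2912325 is 1456163; 1,456,163 required, 1,456,163 in favor — approved.
C: 4/5 of 1399002 = 1119201.60, rounded up to 1119202; 1,119,202 required, 1,119,202 in favor — approved.
D: 2/3 of 19089021 = 12726014; 12,726,014 required, 12,726,014 in favor — approved.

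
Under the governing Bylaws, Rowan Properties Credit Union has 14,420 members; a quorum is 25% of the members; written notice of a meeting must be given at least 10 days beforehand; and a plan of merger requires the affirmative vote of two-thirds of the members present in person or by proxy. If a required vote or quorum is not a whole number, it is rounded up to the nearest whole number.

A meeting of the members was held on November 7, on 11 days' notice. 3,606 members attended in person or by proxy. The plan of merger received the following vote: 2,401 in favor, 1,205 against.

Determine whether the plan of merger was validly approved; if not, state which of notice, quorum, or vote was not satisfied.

Notice: 11 days given; 10 required. Satisfied.
Quorum: 25% of 14,420 = 3,605; 3,606 present. Satisfied.
Vote: requires two-thirds of those present (3,606); 2/3 of 3606 = 2404, so 2,404 needed; 2,401 in favor. Not satisfied.

Invalid — vote requirement not satisfied.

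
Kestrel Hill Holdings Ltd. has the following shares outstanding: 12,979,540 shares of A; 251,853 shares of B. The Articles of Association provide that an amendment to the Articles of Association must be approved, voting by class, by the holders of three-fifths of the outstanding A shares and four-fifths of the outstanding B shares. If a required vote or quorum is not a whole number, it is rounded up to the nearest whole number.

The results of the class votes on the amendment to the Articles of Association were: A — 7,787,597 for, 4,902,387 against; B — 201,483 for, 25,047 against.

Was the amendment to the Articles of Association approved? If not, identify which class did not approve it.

Not approved — the A shares did not give the required vote.

A: 3/5 of 12979540 = 7787724; 7,787,724 required, 7,787,597 in favor — not approved.
B: 4/5 of 251853 = 201482.40, rounded up to 201483; 201,483 required, 201,483 in favor — approved.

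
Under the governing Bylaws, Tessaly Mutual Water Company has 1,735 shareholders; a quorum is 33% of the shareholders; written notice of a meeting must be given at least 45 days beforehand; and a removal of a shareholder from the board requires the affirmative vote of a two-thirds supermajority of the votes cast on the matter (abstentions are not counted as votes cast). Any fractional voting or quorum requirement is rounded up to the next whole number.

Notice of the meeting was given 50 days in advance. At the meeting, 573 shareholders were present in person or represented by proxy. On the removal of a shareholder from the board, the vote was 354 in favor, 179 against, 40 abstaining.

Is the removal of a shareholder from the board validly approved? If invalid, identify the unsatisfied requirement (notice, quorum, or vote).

Notice: 50 days given; 45 required. Satisfied.
Quorum: 33% of 1,735 = 572.55, rounded up to 573; 573 present. Satisfied.
Vote: requires two-thirds of the votes cast (573 − 40 abstaining = 533); 2/3 of 533 = 355.33, rounded up to 356, so 356 needed; 354 in favor. Not satisfied.

Invalid — vote requirement not satisfied.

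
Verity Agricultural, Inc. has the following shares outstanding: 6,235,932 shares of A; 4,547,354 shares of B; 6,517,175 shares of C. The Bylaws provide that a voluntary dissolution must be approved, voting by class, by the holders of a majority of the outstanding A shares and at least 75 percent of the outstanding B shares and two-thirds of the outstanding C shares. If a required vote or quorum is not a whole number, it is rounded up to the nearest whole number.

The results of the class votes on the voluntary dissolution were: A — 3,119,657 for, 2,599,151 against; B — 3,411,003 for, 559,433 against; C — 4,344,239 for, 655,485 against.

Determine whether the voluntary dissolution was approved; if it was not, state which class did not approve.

A: a majority of 6235932 is 3117967; 3,117,967 required, 3,119,657 in favor — approved.
B: 3/4 of 4547354 = 3410515.50, rounded up to 3410516; 3,410,516 required, 3,411,003 in favor — approved.
C: 2/3 of 6517175 = 4344783.33, rounded up to 4344784; 4,344,784 required, 4,344,239 in favor — not approved.

Not approved — the C shares did not give the required vote.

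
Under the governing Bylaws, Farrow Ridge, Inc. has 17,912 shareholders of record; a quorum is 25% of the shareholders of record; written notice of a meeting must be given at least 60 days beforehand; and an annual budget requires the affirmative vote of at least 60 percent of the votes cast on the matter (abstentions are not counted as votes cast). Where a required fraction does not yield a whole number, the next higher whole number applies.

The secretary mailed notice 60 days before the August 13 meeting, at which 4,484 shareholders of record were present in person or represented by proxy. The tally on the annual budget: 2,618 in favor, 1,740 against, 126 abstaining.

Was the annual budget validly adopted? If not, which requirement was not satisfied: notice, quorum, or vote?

Valid — all requirements satisfied.

Notice: 60 days given; 60 required. Satisfied.
Quorum: 25% of 17,912 = 4,478; 4,484 present. Satisfied.
Vote: requires three-fifths of the votes cast (4,484 − 126 abstaining = 4,358); 3/5 of 4358 = 2614.80, rounded up to 2615, so 2,615 needed; 2,618 in favor. Satisfied.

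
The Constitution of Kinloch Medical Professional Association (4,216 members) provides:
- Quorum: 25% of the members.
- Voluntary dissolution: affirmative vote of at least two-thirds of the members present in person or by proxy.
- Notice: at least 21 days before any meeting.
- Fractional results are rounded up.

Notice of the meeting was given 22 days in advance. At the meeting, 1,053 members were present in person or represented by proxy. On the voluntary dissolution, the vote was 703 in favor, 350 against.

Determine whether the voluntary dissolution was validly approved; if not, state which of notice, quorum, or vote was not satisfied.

Invalid — quorum requirement not satisfied.

Notice: 22 days given; 21 required. Satisfied.
Quorum: 25% of 4,216 = 1,054; 1,053 present. Not satisfied.
Vote: requires two-thirds of those present (1,053); 2/3 of 1053 = 702, so 702 needed; 703 in favor. Satisfied.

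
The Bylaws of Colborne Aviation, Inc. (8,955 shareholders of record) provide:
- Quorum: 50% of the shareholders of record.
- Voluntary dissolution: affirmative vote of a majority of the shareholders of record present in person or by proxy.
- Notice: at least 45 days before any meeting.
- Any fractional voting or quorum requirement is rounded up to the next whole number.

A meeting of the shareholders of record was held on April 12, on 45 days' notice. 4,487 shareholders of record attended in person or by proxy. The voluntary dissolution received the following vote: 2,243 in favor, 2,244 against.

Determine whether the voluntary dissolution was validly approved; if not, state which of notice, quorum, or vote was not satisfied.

Invalid — vote requirement not satisfied.

Notice: 45 days given; 45 required. Satisfied.
Quorum: 50% of 8,955 = 4,477.50, rounded up to 4,478; 4,487 present. Satisfied.
Vote: requires a majority of those present (4,487); a majority of 4487 is 2244, so 2,244 needed; 2,243 in favor. Not satisfied.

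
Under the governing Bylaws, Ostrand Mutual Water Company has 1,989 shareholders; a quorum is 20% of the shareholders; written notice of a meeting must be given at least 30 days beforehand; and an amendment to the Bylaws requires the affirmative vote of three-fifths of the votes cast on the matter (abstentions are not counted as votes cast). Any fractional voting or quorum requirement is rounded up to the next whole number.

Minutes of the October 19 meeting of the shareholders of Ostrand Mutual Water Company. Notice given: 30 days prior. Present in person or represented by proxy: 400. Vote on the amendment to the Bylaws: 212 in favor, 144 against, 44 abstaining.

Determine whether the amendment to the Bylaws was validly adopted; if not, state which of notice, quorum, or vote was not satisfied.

Notice: 30 days given; 30 required. Satisfied.
Quorum: 20% of 1,989 = 397.80, rounded up to 398; 400 present. Satisfied.
Vote: requires three-fifths of the votes cast (400 − 44 abstaining = 356); 3/5 of 356 = 213.60, rounded up to 214, so 214 needed; 212 in favor. Not satisfied.

Invalid — vote requirement not satisfied.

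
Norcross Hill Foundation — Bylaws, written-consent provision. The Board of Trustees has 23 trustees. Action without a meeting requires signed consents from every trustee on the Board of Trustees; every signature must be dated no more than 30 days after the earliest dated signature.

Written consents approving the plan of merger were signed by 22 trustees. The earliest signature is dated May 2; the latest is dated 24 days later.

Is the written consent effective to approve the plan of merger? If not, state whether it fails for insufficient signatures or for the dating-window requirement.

Not effective — insufficient signatures.

Signatures required: all of 23 — unanimous means all 23, so 23 needed; 22 signed. Insufficient.
Dating window: the latest signature is 24 days after the earliest; the limit is 30 days. Within the window.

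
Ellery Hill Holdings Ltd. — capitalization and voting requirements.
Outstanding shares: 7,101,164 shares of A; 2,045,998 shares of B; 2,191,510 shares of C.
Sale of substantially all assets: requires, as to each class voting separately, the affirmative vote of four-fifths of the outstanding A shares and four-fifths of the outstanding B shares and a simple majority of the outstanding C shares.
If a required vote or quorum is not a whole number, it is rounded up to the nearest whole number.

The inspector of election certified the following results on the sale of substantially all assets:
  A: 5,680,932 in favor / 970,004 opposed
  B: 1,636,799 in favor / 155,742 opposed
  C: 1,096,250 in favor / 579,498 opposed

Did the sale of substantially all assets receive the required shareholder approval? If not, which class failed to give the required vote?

A: 4/5 of 7101164 = 5680931.20, rounded up to 5680932; 5,680,932 required, 5,680,932 in favor — approved.
B: 4/5 of 2045998 = 1636798.40, rounded up to 1636799; 1,636,799 required, 1,636,799 in favor — approved.
C: a majority of 2191510 is 1095756; 1,095,756 required, 1,096,250 in favor — approved.

Approved — every class gave the required vote.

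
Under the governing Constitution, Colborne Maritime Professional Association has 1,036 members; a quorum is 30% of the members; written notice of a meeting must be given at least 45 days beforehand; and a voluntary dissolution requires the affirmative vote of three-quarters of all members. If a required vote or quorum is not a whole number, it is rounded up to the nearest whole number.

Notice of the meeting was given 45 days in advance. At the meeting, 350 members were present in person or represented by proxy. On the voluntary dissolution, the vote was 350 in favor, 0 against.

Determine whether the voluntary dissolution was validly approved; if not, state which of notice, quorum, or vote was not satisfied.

Invalid — vote requirement not satisfied.

Notice: 45 days given; 45 required. Satisfied.
Quorum: 30% of 1,036 = 310.80, rounded up to 311; 350 present. Satisfied.
Vote: requires three-fourths of all members (1,036); 3/4 of 1036 = 777, so 777 needed; 350 in favor. Not satisfied.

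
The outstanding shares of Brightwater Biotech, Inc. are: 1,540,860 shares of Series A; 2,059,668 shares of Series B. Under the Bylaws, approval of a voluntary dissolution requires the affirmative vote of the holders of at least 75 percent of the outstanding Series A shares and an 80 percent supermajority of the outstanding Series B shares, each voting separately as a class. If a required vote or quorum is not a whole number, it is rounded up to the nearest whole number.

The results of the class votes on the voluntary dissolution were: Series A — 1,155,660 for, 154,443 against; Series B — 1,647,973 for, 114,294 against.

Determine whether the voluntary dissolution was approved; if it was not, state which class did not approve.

Series A: 3/4 of 1540860 = 1155645; 1,155,645 required, 1,155,660 in favor — approved.
Series B: 4/5 of 2059668 = 1647734.40, rounded up to 1647735; 1,647,735 required, 1,647,973 in favor — approved.

Approved — every class gave the required vote.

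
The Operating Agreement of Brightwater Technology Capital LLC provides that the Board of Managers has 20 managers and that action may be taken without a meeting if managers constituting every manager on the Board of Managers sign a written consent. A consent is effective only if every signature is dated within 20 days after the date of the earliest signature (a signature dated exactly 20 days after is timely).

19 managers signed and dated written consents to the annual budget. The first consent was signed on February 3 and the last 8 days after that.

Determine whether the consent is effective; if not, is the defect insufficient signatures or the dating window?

Not effective — insufficient signatures.

Signatures required: all of 20 — unanimous means all 20, so 20 needed; 19 signed. Insufficient.
Dating window: the latest signature is 8 days after the earliest; the limit is 20 days. Within the window.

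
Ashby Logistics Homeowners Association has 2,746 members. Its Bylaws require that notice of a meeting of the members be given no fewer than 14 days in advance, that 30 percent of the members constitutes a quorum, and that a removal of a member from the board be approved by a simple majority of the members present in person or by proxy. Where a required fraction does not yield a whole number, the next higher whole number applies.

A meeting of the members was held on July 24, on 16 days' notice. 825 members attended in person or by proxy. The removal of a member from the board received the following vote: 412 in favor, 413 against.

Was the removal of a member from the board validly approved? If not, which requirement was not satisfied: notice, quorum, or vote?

Notice: 16 days given; 14 required. Satisfied.
Quorum: 30% of 2,746 = 823.80, rounded up to 824; 825 present. Satisfied.
Vote: requires a majority of those present (825); a majority of 825 is 413, so 413 needed; 412 in favor. Not satisfied.

Invalid — vote requirement not satisfied.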